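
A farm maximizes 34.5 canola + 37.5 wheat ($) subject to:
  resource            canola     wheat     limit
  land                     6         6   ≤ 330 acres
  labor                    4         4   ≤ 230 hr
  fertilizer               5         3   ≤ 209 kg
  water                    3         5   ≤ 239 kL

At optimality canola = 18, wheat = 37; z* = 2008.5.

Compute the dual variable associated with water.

1.5

Binding: land and water. Non-binding: labor (10 unused), fertilizer (8 unused).
Since labor, fertilizer are not tight, their duals are 0.
The binding rows give the dual system: 6·y_land + 3·y_water = 34.5 and 6·y_land + 5·y_water = 37.5.
Solving: y_land = 5, y_water = 1.5.
Shadow price of water = 1.5.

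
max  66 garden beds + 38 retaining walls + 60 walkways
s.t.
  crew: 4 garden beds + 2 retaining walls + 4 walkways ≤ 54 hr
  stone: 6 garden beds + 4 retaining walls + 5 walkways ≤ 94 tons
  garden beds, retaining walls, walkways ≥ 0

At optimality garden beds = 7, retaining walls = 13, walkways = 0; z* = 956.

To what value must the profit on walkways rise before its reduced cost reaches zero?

Check each constraint at x*: crew 54/54 (tight); stone 94/94 (tight).
The binding rows give the dual system: 4·y_crew + 6·y_stone = 66 and 2·y_crew + 4·y_stone = 38.
Solving: y_crew = 9, y_stone = 5.
walkways enters the basis when its profit ≥ yᵀa₃ = 9·4 + 5·5 = 61.

61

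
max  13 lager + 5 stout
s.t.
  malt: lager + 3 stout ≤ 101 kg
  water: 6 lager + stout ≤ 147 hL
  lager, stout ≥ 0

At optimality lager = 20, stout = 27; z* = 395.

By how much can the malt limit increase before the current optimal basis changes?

Binding constraints: malt, water. The basis is B = [[1,3],[6,1]] with det -17.
Per unit increase in malt, x* moves by d = (-0.0588, 0.3529).
The basis stays optimal until lager reaches 0; allowable increase = 340 kg.

340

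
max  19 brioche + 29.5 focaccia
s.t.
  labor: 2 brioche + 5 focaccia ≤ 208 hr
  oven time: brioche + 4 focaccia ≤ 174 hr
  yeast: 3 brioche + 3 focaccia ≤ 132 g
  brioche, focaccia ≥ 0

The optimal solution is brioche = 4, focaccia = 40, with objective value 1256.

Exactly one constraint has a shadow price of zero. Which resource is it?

oven time

labor: 208/208 (binding)
oven time: 164/174 (slack 10)
yeast: 132/132 (binding)
By complementary slackness, a constraint with positive slack has shadow price 0 → oven time.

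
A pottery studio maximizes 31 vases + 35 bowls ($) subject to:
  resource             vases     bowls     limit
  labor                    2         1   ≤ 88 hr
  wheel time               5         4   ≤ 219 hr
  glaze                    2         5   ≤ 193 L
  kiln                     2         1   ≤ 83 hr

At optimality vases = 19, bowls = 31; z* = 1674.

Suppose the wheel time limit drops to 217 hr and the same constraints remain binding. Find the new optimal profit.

Check each constraint at x*: labor 69/88 (slack 19); wheel time 219/219 (tight); glaze 193/193 (tight); kiln 69/83 (slack 14).
Since labor, kiln are not tight, their duals are 0.
From A_Bᵀ y = c: 5·y_wheel time + 2·y_glaze = 31; 4·y_wheel time + 5·y_glaze = 35.
Solving: y_wheel time = 5, y_glaze = 3.
Δz = y_wheel time·Δb = 5 × (-2) = -10, so new z* = 1674 − 10 = 1664.

1664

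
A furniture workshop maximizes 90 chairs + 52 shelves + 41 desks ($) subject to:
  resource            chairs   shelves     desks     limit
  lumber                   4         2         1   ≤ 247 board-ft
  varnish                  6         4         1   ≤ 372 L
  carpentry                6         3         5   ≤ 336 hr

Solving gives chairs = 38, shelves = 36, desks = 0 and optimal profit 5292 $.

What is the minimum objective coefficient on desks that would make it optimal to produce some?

47

At the optimum: lumber uses 224 of 247 (slack = 23); varnish uses 372 of 372 (binding); carpentry uses 336 of 336 (binding).
By complementary slackness, y = 0 for the non-binding constraint.
The binding rows give the dual system: 6·y_varnish + 6·y_carpentry = 90 and 4·y_varnish + 3·y_carpentry = 52.
→ y_varnish = 7 and y_carpentry = 8.
desks enters the basis when its profit ≥ yᵀa₃ = 7·1 + 8·5 = 47.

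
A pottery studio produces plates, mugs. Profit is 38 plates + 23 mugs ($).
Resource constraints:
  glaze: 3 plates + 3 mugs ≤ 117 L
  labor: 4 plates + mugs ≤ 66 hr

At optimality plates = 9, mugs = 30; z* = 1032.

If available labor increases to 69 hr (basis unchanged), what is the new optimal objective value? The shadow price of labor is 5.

Δb = 3, so new z* = 1032 + (5)·(3) = 1032 + 15 = 1047.

1047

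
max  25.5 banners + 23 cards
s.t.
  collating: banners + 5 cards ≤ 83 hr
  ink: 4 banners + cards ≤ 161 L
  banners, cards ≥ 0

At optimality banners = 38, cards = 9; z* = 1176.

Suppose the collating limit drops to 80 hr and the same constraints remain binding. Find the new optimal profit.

1165.5

Both collating and ink are binding at x*.
From A_Bᵀ y = c: 1·y_collating + 4·y_ink = 25.5; 5·y_collating + 1·y_ink = 23.
This yields shadow prices y_collating = 3.5, y_ink = 5.5.
Δz = y_collating·Δb = 3.5 × (-3) = -10.5, so new z* = 1176 − 10.5 = 1165.5.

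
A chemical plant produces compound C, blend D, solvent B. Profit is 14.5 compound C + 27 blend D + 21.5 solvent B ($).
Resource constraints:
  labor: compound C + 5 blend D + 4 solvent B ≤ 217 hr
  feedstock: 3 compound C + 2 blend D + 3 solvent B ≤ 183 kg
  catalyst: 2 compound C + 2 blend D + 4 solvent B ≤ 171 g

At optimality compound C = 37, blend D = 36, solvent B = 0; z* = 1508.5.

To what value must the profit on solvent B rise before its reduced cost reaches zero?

At the optimum: labor uses 217 of 217 (binding); feedstock uses 183 of 183 (binding); catalyst uses 146 of 171 (slack = 25).
By complementary slackness, y = 0 for the non-binding constraint.
Dual feasibility on the basic columns requires 1·y_labor + 3·y_feedstock = 14.5, 5·y_labor + 2·y_feedstock = 27.
This yields shadow prices y_labor = 4, y_feedstock = 3.5.
solvent B enters the basis when its profit ≥ yᵀa₃ = 4·4 + 3.5·3 = 26.5.

26.5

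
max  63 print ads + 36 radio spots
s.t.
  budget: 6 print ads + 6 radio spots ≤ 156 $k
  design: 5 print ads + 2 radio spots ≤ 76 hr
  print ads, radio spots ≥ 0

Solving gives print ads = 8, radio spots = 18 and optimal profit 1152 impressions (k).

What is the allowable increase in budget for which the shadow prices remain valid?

72

Binding constraints: budget, design. The basis is B = [[6,6],[5,2]] with det -18.
Per unit increase in budget, x* moves by d = (-0.1111, 0.2778).
The basis stays optimal until print ads reaches 0; allowable increase = 72 $k.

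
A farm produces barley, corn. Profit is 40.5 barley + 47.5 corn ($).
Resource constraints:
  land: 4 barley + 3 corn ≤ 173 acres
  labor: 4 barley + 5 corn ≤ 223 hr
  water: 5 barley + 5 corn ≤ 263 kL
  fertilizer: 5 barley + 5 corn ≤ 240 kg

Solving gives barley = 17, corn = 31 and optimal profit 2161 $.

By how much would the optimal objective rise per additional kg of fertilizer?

2.5

At the optimum: land uses 161 of 173 (slack = 12); labor uses 223 of 223 (binding); water uses 240 of 263 (slack = 23); fertilizer uses 240 of 240 (binding).
Slack constraints have shadow price 0 (complementary slackness).
The binding rows give the dual system: 4·y_labor + 5·y_fertilizer = 40.5 and 5·y_labor + 5·y_fertilizer = 47.5.
Solving: y_labor = 7, y_fertilizer = 2.5.
Shadow price of fertilizer = 2.5.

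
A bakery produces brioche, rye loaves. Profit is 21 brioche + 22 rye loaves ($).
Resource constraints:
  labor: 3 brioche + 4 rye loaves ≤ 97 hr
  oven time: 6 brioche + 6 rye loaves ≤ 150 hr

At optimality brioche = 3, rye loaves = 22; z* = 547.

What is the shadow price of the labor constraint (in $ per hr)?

Both labor and oven time are binding at x*.
Dual feasibility on the basic columns requires 3·y_labor + 6·y_oven time = 21, 4·y_labor + 6·y_oven time = 22.
This yields shadow prices y_labor = 1, y_oven time = 3.
Shadow price of labor = 1.

1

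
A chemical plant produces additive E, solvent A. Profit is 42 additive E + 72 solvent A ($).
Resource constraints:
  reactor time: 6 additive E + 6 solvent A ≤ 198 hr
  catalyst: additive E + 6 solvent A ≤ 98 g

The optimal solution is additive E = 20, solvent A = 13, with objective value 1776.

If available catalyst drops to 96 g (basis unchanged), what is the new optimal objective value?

Check each constraint at x*: reactor time 198/198 (tight); catalyst 98/98 (tight).
The binding rows give the dual system: 6·y_reactor time + 1·y_catalyst = 42 and 6·y_reactor time + 6·y_catalyst = 72.
Solving: y_reactor time = 6, y_catalyst = 6.
Δz = y_catalyst·Δb = 6 × (-2) = -12, so new z* = 1776 − 12 = 1764.

1764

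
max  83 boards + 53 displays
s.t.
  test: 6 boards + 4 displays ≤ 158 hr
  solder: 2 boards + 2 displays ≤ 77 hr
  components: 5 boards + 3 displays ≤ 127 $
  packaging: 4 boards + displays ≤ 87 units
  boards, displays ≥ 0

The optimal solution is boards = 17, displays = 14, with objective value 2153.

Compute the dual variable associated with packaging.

0

At the optimum: test uses 158 of 158 (binding); solder uses 62 of 77 (slack = 15); components uses 127 of 127 (binding); packaging uses 82 of 87 (slack = 5).
Since solder, packaging are not tight, their duals are 0.
Dual feasibility on the basic columns requires 6·y_test + 5·y_components = 83, 4·y_test + 3·y_components = 53.
→ y_test = 8 and y_components = 7.
Shadow price of packaging = 0.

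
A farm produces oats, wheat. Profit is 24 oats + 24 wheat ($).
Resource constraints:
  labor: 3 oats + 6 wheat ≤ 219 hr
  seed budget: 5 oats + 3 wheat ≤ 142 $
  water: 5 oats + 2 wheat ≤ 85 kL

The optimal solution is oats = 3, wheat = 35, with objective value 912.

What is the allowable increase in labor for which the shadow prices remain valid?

Binding constraints: labor, water. The basis is B = [[3,6],[5,2]] with det -24.
Per unit increase in labor, x* moves by d = (-0.0833, 0.2083).
The basis stays optimal until oats reaches 0; allowable increase = 36 hr.

36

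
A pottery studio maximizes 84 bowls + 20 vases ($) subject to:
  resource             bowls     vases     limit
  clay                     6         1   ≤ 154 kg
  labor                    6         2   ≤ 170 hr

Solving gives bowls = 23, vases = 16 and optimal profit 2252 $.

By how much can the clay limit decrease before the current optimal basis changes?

Binding constraints: clay, labor. The basis is B = [[6,1],[6,2]] with det 6.
Per unit decrease in clay, x* moves by d = (-0.3333, 1).
The basis stays optimal until bowls reaches 0; allowable decrease = 69 kg.

69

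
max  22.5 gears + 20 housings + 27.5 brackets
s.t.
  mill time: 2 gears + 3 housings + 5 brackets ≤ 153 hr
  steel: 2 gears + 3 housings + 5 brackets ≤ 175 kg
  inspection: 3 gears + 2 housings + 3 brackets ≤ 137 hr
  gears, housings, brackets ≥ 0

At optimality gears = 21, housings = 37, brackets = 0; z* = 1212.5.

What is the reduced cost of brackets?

-4

Check each constraint at x*: mill time 153/153 (tight); steel 153/175 (slack 22); inspection 137/137 (tight).
Since steel is not tight, its dual is 0.
The binding rows give the dual system: 2·y_mill time + 3·y_inspection = 22.5 and 3·y_mill time + 2·y_inspection = 20.
Solving: y_mill time = 3, y_inspection = 5.5.
Reduced cost of brackets: c₃ − yᵀa₃ = 27.5 − (3·5 + 5.5·3) = 27.5 − 31.5 = -4.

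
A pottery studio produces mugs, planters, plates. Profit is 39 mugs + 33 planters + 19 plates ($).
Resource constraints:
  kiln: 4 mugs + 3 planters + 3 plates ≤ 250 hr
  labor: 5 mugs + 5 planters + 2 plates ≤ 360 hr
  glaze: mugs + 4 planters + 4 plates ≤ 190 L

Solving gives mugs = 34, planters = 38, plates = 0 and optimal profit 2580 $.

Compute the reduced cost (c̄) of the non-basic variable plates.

-5

Binding: kiln and labor. Non-binding: glaze (4 unused).
Since glaze is not tight, its dual is 0.
Dual feasibility on the basic columns requires 4·y_kiln + 5·y_labor = 39, 3·y_kiln + 5·y_labor = 33.
This yields shadow prices y_kiln = 6, y_labor = 3.
Reduced cost of plates: c₃ − yᵀa₃ = 19 − (6·3 + 3·2) = 19 − 24 = -5.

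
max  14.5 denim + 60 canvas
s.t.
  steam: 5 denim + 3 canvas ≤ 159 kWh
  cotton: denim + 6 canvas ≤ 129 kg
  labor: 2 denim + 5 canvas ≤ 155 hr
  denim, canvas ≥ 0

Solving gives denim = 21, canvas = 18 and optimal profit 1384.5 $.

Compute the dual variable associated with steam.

At the optimum: steam uses 159 of 159 (binding); cotton uses 129 of 129 (binding); labor uses 132 of 155 (slack = 23).
By complementary slackness, y = 0 for the non-binding constraint.
Dual feasibility on the basic columns requires 5·y_steam + 1·y_cotton = 14.5, 3·y_steam + 6·y_cotton = 60.
This yields shadow prices y_steam = 1, y_cotton = 9.5.
Shadow price of steam = 1.

1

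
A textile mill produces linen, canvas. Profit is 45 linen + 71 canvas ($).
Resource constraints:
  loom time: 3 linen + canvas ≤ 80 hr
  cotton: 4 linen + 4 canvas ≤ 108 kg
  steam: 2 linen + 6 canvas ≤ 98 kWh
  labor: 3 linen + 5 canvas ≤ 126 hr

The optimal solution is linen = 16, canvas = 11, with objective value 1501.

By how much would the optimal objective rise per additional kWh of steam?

Check each constraint at x*: loom time 59/80 (slack 21); cotton 108/108 (tight); steam 98/98 (tight); labor 103/126 (slack 23).
Slack constraints have shadow price 0 (complementary slackness).
The binding rows give the dual system: 4·y_cotton + 2·y_steam = 45 and 4·y_cotton + 6·y_steam = 71.
→ y_cotton = 8 and y_steam = 6.5.
Shadow price of steam = 6.5.

6.5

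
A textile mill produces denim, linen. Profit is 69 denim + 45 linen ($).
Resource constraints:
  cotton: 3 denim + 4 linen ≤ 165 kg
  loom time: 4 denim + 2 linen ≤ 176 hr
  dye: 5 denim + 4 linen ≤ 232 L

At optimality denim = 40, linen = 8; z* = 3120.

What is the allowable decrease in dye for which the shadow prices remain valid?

Binding constraints: loom time, dye. The basis is B = [[4,2],[5,4]] with det 6.
Per unit decrease in dye, x* moves by d = (0.3333, -0.6667).
The basis stays optimal until linen reaches 0; allowable decrease = 12 L.

12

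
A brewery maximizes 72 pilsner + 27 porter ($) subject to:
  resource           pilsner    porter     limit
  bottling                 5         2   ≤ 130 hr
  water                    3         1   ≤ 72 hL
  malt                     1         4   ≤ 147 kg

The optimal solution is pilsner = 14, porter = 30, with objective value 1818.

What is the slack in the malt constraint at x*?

13

malt used = 1·14 + 4·30 = 134; slack = 147 − 134 = 13.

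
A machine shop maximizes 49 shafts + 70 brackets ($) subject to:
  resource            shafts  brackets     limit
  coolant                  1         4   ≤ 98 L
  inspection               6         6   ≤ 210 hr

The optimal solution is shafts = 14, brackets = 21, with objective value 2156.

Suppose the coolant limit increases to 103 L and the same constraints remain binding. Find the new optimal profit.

2191

Check each constraint at x*: coolant 98/98 (tight); inspection 210/210 (tight).
Dual feasibility on the basic columns requires 1·y_coolant + 6·y_inspection = 49, 4·y_coolant + 6·y_inspection = 70.
Solving: y_coolant = 7, y_inspection = 7.
Δz = y_coolant·Δb = 7 × (5) = 35, so new z* = 2156 + 35 = 2191.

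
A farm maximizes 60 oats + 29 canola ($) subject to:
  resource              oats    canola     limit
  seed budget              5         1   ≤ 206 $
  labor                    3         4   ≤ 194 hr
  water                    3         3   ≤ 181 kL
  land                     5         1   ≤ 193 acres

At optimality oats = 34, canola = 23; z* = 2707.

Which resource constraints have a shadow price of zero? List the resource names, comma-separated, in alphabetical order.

seed budget: 193/206 (slack 13)
labor: 194/194 (binding)
water: 171/181 (slack 10)
land: 193/193 (binding)
By complementary slackness, a constraint with positive slack has shadow price 0 → seed budget, water.

seed budget, water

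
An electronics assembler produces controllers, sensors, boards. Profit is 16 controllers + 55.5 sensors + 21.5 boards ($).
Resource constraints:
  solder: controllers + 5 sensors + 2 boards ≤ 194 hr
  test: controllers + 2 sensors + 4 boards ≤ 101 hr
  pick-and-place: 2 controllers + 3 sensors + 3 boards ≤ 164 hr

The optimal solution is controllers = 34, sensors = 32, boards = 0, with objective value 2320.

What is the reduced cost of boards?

Binding: solder and pick-and-place. Non-binding: test (3 unused).
Slack constraints have shadow price 0 (complementary slackness).
Dual feasibility on the basic columns requires 1·y_solder + 2·y_pick-and-place = 16, 5·y_solder + 3·y_pick-and-place = 55.5.
This yields shadow prices y_solder = 9, y_pick-and-place = 3.5.
Reduced cost of boards: c₃ − yᵀa₃ = 21.5 − (9·2 + 3.5·3) = 21.5 − 28.5 = -7.

-7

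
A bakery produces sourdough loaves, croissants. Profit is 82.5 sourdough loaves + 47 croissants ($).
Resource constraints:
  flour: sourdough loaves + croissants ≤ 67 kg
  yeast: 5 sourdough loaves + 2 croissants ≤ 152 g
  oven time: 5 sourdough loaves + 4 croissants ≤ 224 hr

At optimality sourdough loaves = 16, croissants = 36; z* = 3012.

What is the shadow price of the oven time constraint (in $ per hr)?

7

At the optimum: flour uses 52 of 67 (slack = 15); yeast uses 152 of 152 (binding); oven time uses 224 of 224 (binding).
Slack constraints have shadow price 0 (complementary slackness).
From A_Bᵀ y = c: 5·y_yeast + 5·y_oven time = 82.5; 2·y_yeast + 4·y_oven time = 47.
→ y_yeast = 9.5 and y_oven time = 7.
Shadow price of oven time = 7.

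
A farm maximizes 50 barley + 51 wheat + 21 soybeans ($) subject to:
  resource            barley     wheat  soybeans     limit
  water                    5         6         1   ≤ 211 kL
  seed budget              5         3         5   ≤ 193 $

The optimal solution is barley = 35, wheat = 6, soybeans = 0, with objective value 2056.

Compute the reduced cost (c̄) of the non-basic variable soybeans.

-1

Check each constraint at x*: water 211/211 (tight); seed budget 193/193 (tight).
Dual feasibility on the basic columns requires 5·y_water + 5·y_seed budget = 50, 6·y_water + 3·y_seed budget = 51.
Solving: y_water = 7, y_seed budget = 3.
Reduced cost of soybeans: c₃ − yᵀa₃ = 21 − (7·1 + 3·5) = 21 − 22 = -1.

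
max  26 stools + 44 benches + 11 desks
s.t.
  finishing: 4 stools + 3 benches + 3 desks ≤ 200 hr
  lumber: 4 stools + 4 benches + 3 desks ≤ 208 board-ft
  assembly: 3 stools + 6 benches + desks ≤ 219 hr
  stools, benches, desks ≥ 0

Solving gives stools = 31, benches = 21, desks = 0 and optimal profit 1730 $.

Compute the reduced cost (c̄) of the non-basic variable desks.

-1

Binding: lumber and assembly. Non-binding: finishing (13 unused).
By complementary slackness, y = 0 for the non-binding constraint.
From A_Bᵀ y = c: 4·y_lumber + 3·y_assembly = 26; 4·y_lumber + 6·y_assembly = 44.
This yields shadow prices y_lumber = 2, y_assembly = 6.
Reduced cost of desks: c₃ − yᵀa₃ = 11 − (2·3 + 6·1) = 11 − 12 = -1.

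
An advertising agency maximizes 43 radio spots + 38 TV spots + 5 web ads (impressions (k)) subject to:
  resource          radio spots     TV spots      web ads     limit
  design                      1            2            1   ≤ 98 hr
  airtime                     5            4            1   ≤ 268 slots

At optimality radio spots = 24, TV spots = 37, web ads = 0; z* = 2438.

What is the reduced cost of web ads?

At the optimum: design uses 98 of 98 (binding); airtime uses 268 of 268 (binding).
From A_Bᵀ y = c: 1·y_design + 5·y_airtime = 43; 2·y_design + 4·y_airtime = 38.
This yields shadow prices y_design = 3, y_airtime = 8.
Reduced cost of web ads: c₃ − yᵀa₃ = 5 − (3·1 + 8·1) = 5 − 11 = -6.

-6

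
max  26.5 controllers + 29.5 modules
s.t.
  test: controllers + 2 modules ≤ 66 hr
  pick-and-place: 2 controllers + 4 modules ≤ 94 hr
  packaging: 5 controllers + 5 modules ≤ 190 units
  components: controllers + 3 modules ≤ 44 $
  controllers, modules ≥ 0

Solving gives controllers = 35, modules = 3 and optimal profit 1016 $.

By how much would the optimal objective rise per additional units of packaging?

5

At the optimum: test uses 41 of 66 (slack = 25); pick-and-place uses 82 of 94 (slack = 12); packaging uses 190 of 190 (binding); components uses 44 of 44 (binding).
By complementary slackness, y = 0 for the non-binding constraints.
Dual feasibility on the basic columns requires 5·y_packaging + 1·y_components = 26.5, 5·y_packaging + 3·y_components = 29.5.
This yields shadow prices y_packaging = 5, y_components = 1.5.
Shadow price of packaging = 5.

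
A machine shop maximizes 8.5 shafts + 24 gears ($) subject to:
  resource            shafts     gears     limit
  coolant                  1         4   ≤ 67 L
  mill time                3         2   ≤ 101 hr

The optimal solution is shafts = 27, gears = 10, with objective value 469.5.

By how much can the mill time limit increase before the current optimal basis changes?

Binding constraints: coolant, mill time. The basis is B = [[1,4],[3,2]] with det -10.
Per unit increase in mill time, x* moves by d = (0.4, -0.1).
The basis stays optimal until gears reaches 0; allowable increase = 100 hr.

100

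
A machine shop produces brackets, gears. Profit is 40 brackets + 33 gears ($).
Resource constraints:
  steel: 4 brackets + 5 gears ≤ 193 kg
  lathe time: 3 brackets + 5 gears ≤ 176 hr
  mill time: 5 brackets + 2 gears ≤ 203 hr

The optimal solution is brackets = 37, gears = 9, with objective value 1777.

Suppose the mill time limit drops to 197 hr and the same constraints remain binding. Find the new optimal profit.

1753

Binding: steel and mill time. Non-binding: lathe time (20 unused).
Since lathe time is not tight, its dual is 0.
The binding rows give the dual system: 4·y_steel + 5·y_mill time = 40 and 5·y_steel + 2·y_mill time = 33.
→ y_steel = 5 and y_mill time = 4.
Δz = y_mill time·Δb = 4 × (-6) = -24, so new z* = 1777 − 24 = 1753.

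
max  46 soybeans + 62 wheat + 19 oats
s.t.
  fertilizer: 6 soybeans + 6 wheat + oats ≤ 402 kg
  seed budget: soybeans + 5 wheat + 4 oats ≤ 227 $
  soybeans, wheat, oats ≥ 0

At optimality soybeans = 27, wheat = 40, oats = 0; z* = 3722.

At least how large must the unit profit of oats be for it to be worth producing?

23

Both fertilizer and seed budget are binding at x*.
Dual feasibility on the basic columns requires 6·y_fertilizer + 1·y_seed budget = 46, 6·y_fertilizer + 5·y_seed budget = 62.
→ y_fertilizer = 7 and y_seed budget = 4.
oats enters the basis when its profit ≥ yᵀa₃ = 7·1 + 4·4 = 23.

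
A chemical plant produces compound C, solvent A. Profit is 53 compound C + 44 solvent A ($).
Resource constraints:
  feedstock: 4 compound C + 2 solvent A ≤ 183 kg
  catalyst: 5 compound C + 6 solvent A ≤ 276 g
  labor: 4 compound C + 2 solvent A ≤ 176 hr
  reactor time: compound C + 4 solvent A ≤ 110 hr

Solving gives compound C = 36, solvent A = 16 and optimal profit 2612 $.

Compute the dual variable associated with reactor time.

0

At the optimum: feedstock uses 176 of 183 (slack = 7); catalyst uses 276 of 276 (binding); labor uses 176 of 176 (binding); reactor time uses 100 of 110 (slack = 10).
By complementary slackness, y = 0 for the non-binding constraints.
The binding rows give the dual system: 5·y_catalyst + 4·y_labor = 53 and 6·y_catalyst + 2·y_labor = 44.
This yields shadow prices y_catalyst = 5, y_labor = 7.
Shadow price of reactor time = 0.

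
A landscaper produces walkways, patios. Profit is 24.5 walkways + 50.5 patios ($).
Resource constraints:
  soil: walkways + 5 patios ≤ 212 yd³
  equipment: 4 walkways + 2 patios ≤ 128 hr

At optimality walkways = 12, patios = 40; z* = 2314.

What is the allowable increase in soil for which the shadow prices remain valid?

Binding constraints: soil, equipment. The basis is B = [[1,5],[4,2]] with det -18.
Per unit increase in soil, x* moves by d = (-0.1111, 0.2222).
The basis stays optimal until walkways reaches 0; allowable increase = 108 yd³.

108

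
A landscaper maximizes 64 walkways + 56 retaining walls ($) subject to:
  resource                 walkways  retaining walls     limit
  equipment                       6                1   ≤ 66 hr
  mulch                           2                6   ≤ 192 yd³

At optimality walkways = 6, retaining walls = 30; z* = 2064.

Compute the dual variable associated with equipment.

Check each constraint at x*: equipment 66/66 (tight); mulch 192/192 (tight).
Dual feasibility on the basic columns requires 6·y_equipment + 2·y_mulch = 64, 1·y_equipment + 6·y_mulch = 56.
This yields shadow prices y_equipment = 8, y_mulch = 8.
Shadow price of equipment = 8.

8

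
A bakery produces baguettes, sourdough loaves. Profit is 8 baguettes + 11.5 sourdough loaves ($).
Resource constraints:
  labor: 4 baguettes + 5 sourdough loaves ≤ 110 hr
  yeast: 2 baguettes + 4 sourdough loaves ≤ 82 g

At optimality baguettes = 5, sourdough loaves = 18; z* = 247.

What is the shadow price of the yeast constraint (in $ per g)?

1

Check each constraint at x*: labor 110/110 (tight); yeast 82/82 (tight).
From A_Bᵀ y = c: 4·y_labor + 2·y_yeast = 8; 5·y_labor + 4·y_yeast = 11.5.
Solving: y_labor = 1.5, y_yeast = 1.
Shadow price of yeast = 1.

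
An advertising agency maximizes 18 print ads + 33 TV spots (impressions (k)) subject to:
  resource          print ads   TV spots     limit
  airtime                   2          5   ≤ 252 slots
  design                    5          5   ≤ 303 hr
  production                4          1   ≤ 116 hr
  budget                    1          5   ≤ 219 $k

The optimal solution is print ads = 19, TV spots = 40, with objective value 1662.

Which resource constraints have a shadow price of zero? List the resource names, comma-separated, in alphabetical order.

airtime: 238/252 (slack 14)
design: 295/303 (slack 8)
production: 116/116 (binding)
budget: 219/219 (binding)
By complementary slackness, a constraint with positive slack has shadow price 0 → airtime, design.

airtime, design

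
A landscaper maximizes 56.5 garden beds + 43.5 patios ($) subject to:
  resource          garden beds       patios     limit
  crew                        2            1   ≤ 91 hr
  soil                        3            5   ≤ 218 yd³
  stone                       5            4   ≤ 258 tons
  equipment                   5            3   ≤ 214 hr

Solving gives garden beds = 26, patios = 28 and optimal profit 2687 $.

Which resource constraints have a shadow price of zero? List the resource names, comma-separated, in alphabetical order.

crew, stone

crew: 80/91 (slack 11)
soil: 218/218 (binding)
stone: 242/258 (slack 16)
equipment: 214/214 (binding)
By complementary slackness, a constraint with positive slack has shadow price 0 → crew, stone.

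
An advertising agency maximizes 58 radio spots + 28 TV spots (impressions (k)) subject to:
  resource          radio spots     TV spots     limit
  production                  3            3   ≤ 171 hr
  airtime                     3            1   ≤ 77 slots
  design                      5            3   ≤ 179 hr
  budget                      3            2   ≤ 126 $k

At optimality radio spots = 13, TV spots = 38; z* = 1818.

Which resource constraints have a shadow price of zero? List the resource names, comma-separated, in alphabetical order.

production: 153/171 (slack 18)
airtime: 77/77 (binding)
design: 179/179 (binding)
budget: 115/126 (slack 11)
By complementary slackness, a constraint with positive slack has shadow price 0 → budget, production.

budget, production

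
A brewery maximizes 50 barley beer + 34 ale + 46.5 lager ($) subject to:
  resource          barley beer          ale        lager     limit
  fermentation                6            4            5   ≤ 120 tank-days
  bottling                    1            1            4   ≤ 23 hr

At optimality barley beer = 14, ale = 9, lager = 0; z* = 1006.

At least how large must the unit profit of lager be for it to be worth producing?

Check each constraint at x*: fermentation 120/120 (tight); bottling 23/23 (tight).
The binding rows give the dual system: 6·y_fermentation + 1·y_bottling = 50 and 4·y_fermentation + 1·y_bottling = 34.
→ y_fermentation = 8 and y_bottling = 2.
lager enters the basis when its profit ≥ yᵀa₃ = 8·5 + 2·4 = 48.

48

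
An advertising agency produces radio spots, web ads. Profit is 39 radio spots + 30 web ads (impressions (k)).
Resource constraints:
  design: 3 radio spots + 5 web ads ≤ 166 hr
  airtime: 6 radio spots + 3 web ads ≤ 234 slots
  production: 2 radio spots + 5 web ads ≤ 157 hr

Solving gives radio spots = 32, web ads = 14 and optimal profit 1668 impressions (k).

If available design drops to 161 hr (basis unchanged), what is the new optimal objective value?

Check each constraint at x*: design 166/166 (tight); airtime 234/234 (tight); production 134/157 (slack 23).
By complementary slackness, y = 0 for the non-binding constraint.
Dual feasibility on the basic columns requires 3·y_design + 6·y_airtime = 39, 5·y_design + 3·y_airtime = 30.
This yields shadow prices y_design = 3, y_airtime = 5.
Δz = y_design·Δb = 3 × (-5) = -15, so new z* = 1668 − 15 = 1653.

1653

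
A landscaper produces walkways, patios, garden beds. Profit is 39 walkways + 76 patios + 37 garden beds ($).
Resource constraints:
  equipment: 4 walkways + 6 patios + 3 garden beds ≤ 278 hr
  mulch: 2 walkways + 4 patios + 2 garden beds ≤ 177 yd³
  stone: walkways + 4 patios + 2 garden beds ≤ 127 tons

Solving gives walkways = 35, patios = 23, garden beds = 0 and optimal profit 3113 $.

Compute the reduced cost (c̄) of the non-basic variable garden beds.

-1

Check each constraint at x*: equipment 278/278 (tight); mulch 162/177 (slack 15); stone 127/127 (tight).
Slack constraints have shadow price 0 (complementary slackness).
The binding rows give the dual system: 4·y_equipment + 1·y_stone = 39 and 6·y_equipment + 4·y_stone = 76.
→ y_equipment = 8 and y_stone = 7.
Reduced cost of garden beds: c₃ − yᵀa₃ = 37 − (8·3 + 7·2) = 37 − 38 = -1.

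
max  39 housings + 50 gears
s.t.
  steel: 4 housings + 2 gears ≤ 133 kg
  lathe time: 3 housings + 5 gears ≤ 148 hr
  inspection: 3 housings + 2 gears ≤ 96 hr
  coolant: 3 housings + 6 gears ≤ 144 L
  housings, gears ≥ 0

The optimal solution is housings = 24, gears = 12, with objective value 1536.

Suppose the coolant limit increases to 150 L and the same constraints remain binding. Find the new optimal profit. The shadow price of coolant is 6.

Δb = 6, so new z* = 1536 + (6)·(6) = 1536 + 36 = 1572.

1572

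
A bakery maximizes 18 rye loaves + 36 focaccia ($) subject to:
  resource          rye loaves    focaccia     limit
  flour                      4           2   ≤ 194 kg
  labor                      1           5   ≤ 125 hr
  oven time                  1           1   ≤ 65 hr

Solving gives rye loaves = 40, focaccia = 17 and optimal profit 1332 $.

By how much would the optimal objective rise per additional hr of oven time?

0

Check each constraint at x*: flour 194/194 (tight); labor 125/125 (tight); oven time 57/65 (slack 8).
Since oven time is not tight, its dual is 0.
Dual feasibility on the basic columns requires 4·y_flour + 1·y_labor = 18, 2·y_flour + 5·y_labor = 36.
→ y_flour = 3 and y_labor = 6.
Shadow price of oven time = 0.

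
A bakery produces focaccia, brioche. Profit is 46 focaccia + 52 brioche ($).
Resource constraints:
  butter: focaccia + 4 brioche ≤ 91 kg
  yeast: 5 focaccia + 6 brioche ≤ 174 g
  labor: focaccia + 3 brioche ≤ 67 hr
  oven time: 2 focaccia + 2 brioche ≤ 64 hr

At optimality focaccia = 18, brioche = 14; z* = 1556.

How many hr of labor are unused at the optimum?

7

labor used = 1·18 + 3·14 = 60; slack = 67 − 60 = 7.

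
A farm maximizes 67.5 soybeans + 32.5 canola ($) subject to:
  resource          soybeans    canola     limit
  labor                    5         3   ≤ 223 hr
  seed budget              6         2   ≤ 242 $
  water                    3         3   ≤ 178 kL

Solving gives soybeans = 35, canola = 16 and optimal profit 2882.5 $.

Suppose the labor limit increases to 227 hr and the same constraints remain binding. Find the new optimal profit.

Binding: labor and seed budget. Non-binding: water (25 unused).
Since water is not tight, its dual is 0.
From A_Bᵀ y = c: 5·y_labor + 6·y_seed budget = 67.5; 3·y_labor + 2·y_seed budget = 32.5.
This yields shadow prices y_labor = 7.5, y_seed budget = 5.
Δz = y_labor·Δb = 7.5 × (4) = 30, so new z* = 2882.5 + 30 = 2912.5.

2912.5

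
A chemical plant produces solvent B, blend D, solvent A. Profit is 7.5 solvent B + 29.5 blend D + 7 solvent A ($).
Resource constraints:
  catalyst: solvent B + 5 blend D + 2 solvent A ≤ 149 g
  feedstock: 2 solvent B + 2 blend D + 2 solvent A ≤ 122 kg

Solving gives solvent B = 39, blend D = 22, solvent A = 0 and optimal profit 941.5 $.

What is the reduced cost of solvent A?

-6

At the optimum: catalyst uses 149 of 149 (binding); feedstock uses 122 of 122 (binding).
The binding rows give the dual system: 1·y_catalyst + 2·y_feedstock = 7.5 and 5·y_catalyst + 2·y_feedstock = 29.5.
This yields shadow prices y_catalyst = 5.5, y_feedstock = 1.
Reduced cost of solvent A: c₃ − yᵀa₃ = 7 − (5.5·2 + 1·2) = 7 − 13 = -6.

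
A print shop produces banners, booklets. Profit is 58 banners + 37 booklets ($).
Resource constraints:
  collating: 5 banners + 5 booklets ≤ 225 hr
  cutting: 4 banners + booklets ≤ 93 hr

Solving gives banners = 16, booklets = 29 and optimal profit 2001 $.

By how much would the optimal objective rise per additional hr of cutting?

7

At the optimum: collating uses 225 of 225 (binding); cutting uses 93 of 93 (binding).
From A_Bᵀ y = c: 5·y_collating + 4·y_cutting = 58; 5·y_collating + 1·y_cutting = 37.
This yields shadow prices y_collating = 6, y_cutting = 7.
Shadow price of cutting = 7.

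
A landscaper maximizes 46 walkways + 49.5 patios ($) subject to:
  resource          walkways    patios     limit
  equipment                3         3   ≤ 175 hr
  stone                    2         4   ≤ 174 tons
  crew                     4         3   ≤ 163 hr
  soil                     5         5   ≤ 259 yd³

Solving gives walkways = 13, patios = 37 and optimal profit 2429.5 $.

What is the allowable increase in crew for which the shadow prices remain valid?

Binding constraints: stone, crew. The basis is B = [[2,4],[4,3]] with det -10.
Per unit increase in crew, x* moves by d = (0.4, -0.2).
The basis stays optimal until soil becomes binding; allowable increase = 9 hr.

9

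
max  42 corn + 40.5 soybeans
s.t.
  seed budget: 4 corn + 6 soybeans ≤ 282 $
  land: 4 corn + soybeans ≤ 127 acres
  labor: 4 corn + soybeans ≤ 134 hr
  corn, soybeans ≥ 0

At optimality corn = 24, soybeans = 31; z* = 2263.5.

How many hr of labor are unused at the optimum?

7

labor used = 4·24 + 1·31 = 127; slack = 134 − 127 = 7.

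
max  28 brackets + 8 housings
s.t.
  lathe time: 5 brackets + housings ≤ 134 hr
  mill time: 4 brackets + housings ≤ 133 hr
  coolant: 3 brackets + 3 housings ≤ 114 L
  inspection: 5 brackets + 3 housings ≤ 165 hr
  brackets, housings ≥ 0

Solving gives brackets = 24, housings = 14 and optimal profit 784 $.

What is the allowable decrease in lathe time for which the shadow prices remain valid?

96

Binding constraints: lathe time, coolant. The basis is B = [[5,1],[3,3]] with det 12.
Per unit decrease in lathe time, x* moves by d = (-0.25, 0.25).
The basis stays optimal until brackets reaches 0; allowable decrease = 96 hr.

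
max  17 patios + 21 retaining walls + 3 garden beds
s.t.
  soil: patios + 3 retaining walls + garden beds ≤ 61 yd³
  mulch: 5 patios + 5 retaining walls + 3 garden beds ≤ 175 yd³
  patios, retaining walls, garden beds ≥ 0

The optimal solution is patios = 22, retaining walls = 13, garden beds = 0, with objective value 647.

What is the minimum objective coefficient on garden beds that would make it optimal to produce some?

At the optimum: soil uses 61 of 61 (binding); mulch uses 175 of 175 (binding).
The binding rows give the dual system: 1·y_soil + 5·y_mulch = 17 and 3·y_soil + 5·y_mulch = 21.
→ y_soil = 2 and y_mulch = 3.
garden beds enters the basis when its profit ≥ yᵀa₃ = 2·1 + 3·3 = 11.

11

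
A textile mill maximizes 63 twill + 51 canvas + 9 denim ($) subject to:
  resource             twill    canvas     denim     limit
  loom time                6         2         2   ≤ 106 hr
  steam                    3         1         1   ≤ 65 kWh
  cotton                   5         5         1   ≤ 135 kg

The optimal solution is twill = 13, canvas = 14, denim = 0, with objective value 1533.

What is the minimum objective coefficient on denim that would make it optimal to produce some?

Check each constraint at x*: loom time 106/106 (tight); steam 53/65 (slack 12); cotton 135/135 (tight).
Slack constraints have shadow price 0 (complementary slackness).
Dual feasibility on the basic columns requires 6·y_loom time + 5·y_cotton = 63, 2·y_loom time + 5·y_cotton = 51.
→ y_loom time = 3 and y_cotton = 9.
denim enters the basis when its profit ≥ yᵀa₃ = 3·2 + 9·1 = 15.

15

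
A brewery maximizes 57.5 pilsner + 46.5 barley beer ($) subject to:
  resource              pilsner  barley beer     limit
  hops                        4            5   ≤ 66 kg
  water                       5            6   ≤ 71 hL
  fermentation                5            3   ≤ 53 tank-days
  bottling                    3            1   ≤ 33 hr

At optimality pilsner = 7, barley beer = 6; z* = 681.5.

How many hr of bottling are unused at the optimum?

6

bottling used = 3·7 + 1·6 = 27; slack = 33 − 27 = 6.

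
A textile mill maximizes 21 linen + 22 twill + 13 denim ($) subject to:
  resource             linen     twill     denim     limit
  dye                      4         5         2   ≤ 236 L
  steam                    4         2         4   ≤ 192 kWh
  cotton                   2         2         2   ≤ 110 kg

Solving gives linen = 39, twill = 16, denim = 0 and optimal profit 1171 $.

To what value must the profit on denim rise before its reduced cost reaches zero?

Binding: dye and cotton. Non-binding: steam (4 unused).
Since steam is not tight, its dual is 0.
Dual feasibility on the basic columns requires 4·y_dye + 2·y_cotton = 21, 5·y_dye + 2·y_cotton = 22.
→ y_dye = 1 and y_cotton = 8.5.
denim enters the basis when its profit ≥ yᵀa₃ = 1·2 + 8.5·2 = 19.

19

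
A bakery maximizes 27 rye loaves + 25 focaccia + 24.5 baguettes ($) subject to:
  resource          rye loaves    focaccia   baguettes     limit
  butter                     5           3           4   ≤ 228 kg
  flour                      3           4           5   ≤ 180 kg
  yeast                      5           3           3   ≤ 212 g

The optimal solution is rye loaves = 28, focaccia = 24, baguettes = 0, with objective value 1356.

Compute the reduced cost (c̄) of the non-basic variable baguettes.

-4.5

Check each constraint at x*: butter 212/228 (slack 16); flour 180/180 (tight); yeast 212/212 (tight).
Since butter is not tight, its dual is 0.
The binding rows give the dual system: 3·y_flour + 5·y_yeast = 27 and 4·y_flour + 3·y_yeast = 25.
Solving: y_flour = 4, y_yeast = 3.
Reduced cost of baguettes: c₃ − yᵀa₃ = 24.5 − (4·5 + 3·3) = 24.5 − 29 = -4.5.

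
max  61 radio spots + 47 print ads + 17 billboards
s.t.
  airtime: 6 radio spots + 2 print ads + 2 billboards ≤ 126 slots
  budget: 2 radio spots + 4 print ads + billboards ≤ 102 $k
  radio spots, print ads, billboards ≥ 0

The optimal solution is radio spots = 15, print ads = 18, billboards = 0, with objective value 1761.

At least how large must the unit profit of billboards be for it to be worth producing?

23

Both airtime and budget are binding at x*.
From A_Bᵀ y = c: 6·y_airtime + 2·y_budget = 61; 2·y_airtime + 4·y_budget = 47.
Solving: y_airtime = 7.5, y_budget = 8.
billboards enters the basis when its profit ≥ yᵀa₃ = 7.5·2 + 8·1 = 23.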